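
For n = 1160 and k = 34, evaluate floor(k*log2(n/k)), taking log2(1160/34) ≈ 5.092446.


log2(n/k) = log2(1160/34) ≈ 5.092446.
k*log2(n/k) ≈ 34*5.092446 = 173.143164.
floor(173.143164) = 173.

173


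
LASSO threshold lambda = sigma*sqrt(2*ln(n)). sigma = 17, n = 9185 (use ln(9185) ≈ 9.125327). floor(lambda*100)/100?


ln(9185) ≈ 9.125327.
2*ln(n) ≈ 18.250654.
sqrt(2*ln(n)) ≈ sqrt(18.250654) ≈ 4.272078.
lambda ≈ 17*4.272078 = 72.625326.
floor(lambda*100)/100 = 72.62.

72.62


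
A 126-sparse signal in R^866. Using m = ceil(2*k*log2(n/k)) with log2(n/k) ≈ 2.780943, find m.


log2(n/k) = log2(866/126) ≈ 2.780943.
2*k*log2(n/k) ≈ 2*126*2.780943 = 700.797636.
m = ceil(700.797636) = 701.

701


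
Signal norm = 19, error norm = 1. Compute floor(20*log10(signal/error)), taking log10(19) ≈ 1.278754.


||x||/||e|| = 19/1 = 19.
log10(19) ≈ 1.278754.
20*log10(||x||/||e||) ≈ 20*1.278754 = 25.57508.
floor(25.57508) = 25.

25


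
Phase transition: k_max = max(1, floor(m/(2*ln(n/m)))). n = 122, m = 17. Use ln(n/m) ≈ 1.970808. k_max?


n/m = 122/17.
ln(n/m) ≈ 1.970808.
2*ln(n/m) ≈ 3.941616.
m/(2*ln(n/m)) ≈ 17/3.941616 ≈ 4.313.
floor = 4.
k_max = max(1, 4) = 4.

4


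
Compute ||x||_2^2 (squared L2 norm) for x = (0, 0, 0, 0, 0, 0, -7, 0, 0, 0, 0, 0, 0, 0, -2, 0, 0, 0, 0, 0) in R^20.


Non-zero entries: [(6, -7), (14, -2)]
Squares: [49, 4]
||x||_2^2 = sum = 53.

53


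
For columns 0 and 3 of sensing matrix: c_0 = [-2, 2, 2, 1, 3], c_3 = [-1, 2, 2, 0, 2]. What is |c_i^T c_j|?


Inner product: -2*-1 + 2*2 + 2*2 + 1*0 + 3*2
Products: [2, 4, 4, 0, 6]
Sum = 16.
|dot| = 16.

16


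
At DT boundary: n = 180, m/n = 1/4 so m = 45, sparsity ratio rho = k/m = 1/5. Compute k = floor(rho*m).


m = 1/4*180 = 45.
rho = 1/5.
rho*m = 1/5*45 = 9.
k = floor(9) = 9.

9


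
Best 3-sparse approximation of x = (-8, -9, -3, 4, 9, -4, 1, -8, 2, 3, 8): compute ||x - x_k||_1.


Sorted |x_i| descending: [9, 9, 8, 8, 8, 4, 4, 3, 3, 2, 1]
Keep top 3: [9, 9, 8]
Tail entries: [8, 8, 4, 4, 3, 3, 2, 1]
L1 error = sum of tail = 33.

33


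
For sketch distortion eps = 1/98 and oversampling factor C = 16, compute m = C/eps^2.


1/eps = 98.
(1/eps)^2 = 9604.
m = 16*9604 = 153664.

153664


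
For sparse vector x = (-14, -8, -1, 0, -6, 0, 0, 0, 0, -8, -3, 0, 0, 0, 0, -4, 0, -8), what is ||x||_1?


Non-zero entries: [(0, -14), (1, -8), (2, -1), (4, -6), (9, -8), (10, -3), (15, -4), (17, -8)]
Absolute values: [14, 8, 1, 6, 8, 3, 4, 8]
||x||_1 = sum = 52.

52


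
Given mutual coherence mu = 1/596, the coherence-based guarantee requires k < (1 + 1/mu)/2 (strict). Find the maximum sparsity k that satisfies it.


1/mu = 596.
1 + 1/mu = 597.
(1 + 1/mu)/2 = 298.5 is not an integer, so k_max = floor(298.5) = 298.

298


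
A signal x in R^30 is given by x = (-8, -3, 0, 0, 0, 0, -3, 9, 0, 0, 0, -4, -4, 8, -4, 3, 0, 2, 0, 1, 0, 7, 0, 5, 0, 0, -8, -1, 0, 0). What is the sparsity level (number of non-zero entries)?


Non-zero positions: [0, 1, 6, 7, 11, 12, 13, 14, 15, 17, 19, 21, 23, 26, 27].
Sparsity = 15.

15


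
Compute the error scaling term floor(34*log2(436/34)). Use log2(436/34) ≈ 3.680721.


log2(n/k) = log2(436/34) ≈ 3.680721.
k*log2(n/k) ≈ 34*3.680721 = 125.144514.
floor(125.144514) = 125.

125


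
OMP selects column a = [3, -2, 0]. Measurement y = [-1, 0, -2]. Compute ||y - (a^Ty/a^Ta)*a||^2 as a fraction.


a^T a = 13.
a^T y = -3.
coeff = -3/13 = -3/13.
||r||^2 = 56/13.

56/13


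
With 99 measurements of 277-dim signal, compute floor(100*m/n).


100*m/n = 100*99/277 ≈ 35.7401.
floor = 35.

35


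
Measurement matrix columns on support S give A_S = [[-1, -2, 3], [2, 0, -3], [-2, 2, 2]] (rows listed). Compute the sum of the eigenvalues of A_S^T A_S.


Sum of eigenvalues of A_S^T A_S = trace(A_S^T A_S) = sum of squared column norms of A_S.
A_S^T A_S diagonal: [9, 8, 22].
trace = 9 + 8 + 22 = 39.

39


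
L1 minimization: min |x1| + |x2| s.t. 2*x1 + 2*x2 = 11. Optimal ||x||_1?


Axis intercepts:
  x1 = 11/2, x2 = 0: L1 = 11/2
  x1 = 0, x2 = 11/2: L1 = 11/2
x* = (11/2, 0)
||x*||_1 = 11/2.

11/2


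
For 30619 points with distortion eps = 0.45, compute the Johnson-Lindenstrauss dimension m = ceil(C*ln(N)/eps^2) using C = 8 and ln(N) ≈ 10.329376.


ln(30619) ≈ 10.329376.
eps^2 = 0.45^2 = 0.2025.
C*ln(N)/eps^2 ≈ 8*10.329376/0.2025 ≈ 408.0741.
m = ceil(408.0741) = 409.

409


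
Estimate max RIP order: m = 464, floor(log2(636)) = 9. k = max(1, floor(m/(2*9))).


floor(log2(636)) = 9.
2*9 = 18.
m/(2*floor(log2(n))) = 464/18 ≈ 25.7778.
floor = 25.
k = max(1, 25) = 25.

25


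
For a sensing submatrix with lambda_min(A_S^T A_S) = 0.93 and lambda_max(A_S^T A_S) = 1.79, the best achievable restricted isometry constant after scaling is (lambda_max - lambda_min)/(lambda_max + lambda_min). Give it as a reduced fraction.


lambda_max - lambda_min = 1.79 - 0.93 = 0.86.
lambda_max + lambda_min = 1.79 + 0.93 = 2.72.
delta = 0.86/2.72 = 86/272 = 43/136.

43/136


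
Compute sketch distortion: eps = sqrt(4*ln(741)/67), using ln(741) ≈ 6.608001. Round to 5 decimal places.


ln(741) ≈ 6.608001.
4*ln(N)/m ≈ 4*6.608001/67 ≈ 0.39450752.
eps = sqrt(0.39450752) ≈ 0.6280983 ≈ 0.62810.

0.62810


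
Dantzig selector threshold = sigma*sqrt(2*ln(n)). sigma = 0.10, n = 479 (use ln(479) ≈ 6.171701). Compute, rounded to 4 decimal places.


ln(479) ≈ 6.171701.
2*ln(n) ≈ 12.343402.
sqrt(2*ln(n)) ≈ sqrt(12.343402) ≈ 3.513318.
threshold ≈ 0.10*3.513318 = 0.3513318 ≈ 0.3513.

0.3513


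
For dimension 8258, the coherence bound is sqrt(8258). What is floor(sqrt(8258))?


90^2 = 8100 <= 8258 < 8281 = 91^2, so 90 <= sqrt(8258) < 91.
floor(sqrt(8258)) = 90.

90


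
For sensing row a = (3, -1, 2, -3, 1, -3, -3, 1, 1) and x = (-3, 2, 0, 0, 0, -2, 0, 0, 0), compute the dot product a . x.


Non-zero terms: ['3*-3', '-1*2', '-3*-2']
Products: [-9, -2, 6]
y = sum = -5.

-5


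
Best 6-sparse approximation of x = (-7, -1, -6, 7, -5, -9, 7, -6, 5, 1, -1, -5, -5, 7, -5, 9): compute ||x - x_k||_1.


Sorted |x_i| descending: [9, 9, 7, 7, 7, 7, 6, 6, 5, 5, 5, 5, 5, 1, 1, 1]
Keep top 6: [9, 9, 7, 7, 7, 7]
Tail entries: [6, 6, 5, 5, 5, 5, 5, 1, 1, 1]
L1 error = sum of tail = 40.

40


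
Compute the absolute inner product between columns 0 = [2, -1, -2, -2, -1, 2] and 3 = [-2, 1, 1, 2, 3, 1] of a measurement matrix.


Inner product: 2*-2 + -1*1 + -2*1 + -2*2 + -1*3 + 2*1
Products: [-4, -1, -2, -4, -3, 2]
Sum = -12.
|dot| = 12.

12


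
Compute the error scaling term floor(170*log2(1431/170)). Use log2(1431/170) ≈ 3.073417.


log2(n/k) = log2(1431/170) ≈ 3.073417.
k*log2(n/k) ≈ 170*3.073417 = 522.48089.
floor(522.48089) = 522.

522


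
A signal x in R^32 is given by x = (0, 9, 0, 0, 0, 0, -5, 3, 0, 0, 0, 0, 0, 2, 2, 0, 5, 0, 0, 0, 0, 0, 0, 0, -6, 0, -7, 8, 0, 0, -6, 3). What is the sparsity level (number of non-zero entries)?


Non-zero positions: [1, 6, 7, 13, 14, 16, 24, 26, 27, 30, 31].
Sparsity = 11.

11


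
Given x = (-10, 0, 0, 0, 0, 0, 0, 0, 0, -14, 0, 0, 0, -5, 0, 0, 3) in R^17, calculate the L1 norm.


Non-zero entries: [(0, -10), (9, -14), (13, -5), (16, 3)]
Absolute values: [10, 14, 5, 3]
||x||_1 = sum = 32.

32


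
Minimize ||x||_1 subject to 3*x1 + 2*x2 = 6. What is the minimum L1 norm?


Axis intercepts:
  x1 = 2, x2 = 0: L1 = 2
  x1 = 0, x2 = 3: L1 = 3
x* = (2, 0)
||x*||_1 = 2.

2


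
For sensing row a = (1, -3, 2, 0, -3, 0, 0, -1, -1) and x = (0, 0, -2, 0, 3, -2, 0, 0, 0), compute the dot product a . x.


Non-zero terms: ['2*-2', '-3*3', '0*-2']
Products: [-4, -9, 0]
y = sum = -13.

-13


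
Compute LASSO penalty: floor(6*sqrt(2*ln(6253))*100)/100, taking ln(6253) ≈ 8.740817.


ln(6253) ≈ 8.740817.
2*ln(n) ≈ 17.481634.
sqrt(2*ln(n)) ≈ sqrt(17.481634) ≈ 4.181104.
lambda ≈ 6*4.181104 = 25.086624.
floor(lambda*100)/100 = 25.08.

25.08


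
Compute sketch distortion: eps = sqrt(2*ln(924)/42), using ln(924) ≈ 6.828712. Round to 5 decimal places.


ln(924) ≈ 6.828712.
2*ln(N)/m ≈ 2*6.828712/42 ≈ 0.32517676.
eps = sqrt(0.32517676) ≈ 0.5702427 ≈ 0.57024.

0.57024


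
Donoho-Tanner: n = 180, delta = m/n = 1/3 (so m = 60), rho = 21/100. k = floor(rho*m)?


m = 1/3*180 = 60.
rho = 21/100.
rho*m = 21/100*60 = 12.6.
k = floor(12.6) = 12.

12


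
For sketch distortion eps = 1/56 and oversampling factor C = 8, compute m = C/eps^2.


1/eps = 56.
(1/eps)^2 = 3136.
m = 8*3136 = 25088.

25088


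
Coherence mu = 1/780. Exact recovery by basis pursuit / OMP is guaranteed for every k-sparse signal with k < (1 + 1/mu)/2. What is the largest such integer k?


1/mu = 780.
1 + 1/mu = 781.
(1 + 1/mu)/2 = 390.5 is not an integer, so k_max = floor(390.5) = 390.

390


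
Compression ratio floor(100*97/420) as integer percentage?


100*m/n = 100*97/420 ≈ 23.0952.
floor = 23.

23


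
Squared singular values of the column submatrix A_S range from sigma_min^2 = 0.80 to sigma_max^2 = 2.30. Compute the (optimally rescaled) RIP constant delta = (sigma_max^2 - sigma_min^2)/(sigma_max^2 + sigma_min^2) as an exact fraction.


lambda_max - lambda_min = 2.30 - 0.80 = 1.50.
lambda_max + lambda_min = 2.30 + 0.80 = 3.10.
delta = 1.50/3.10 = 150/310 = 15/31.

15/31


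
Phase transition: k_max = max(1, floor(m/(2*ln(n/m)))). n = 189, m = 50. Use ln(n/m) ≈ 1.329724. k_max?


n/m = 189/50.
ln(n/m) ≈ 1.329724.
2*ln(n/m) ≈ 2.659448.
m/(2*ln(n/m)) ≈ 50/2.659448 ≈ 18.8009.
floor = 18.
k_max = max(1, 18) = 18.

18


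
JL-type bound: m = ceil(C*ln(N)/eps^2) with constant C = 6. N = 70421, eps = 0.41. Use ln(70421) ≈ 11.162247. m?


ln(70421) ≈ 11.162247.
eps^2 = 0.41^2 = 0.1681.
C*ln(N)/eps^2 ≈ 6*11.162247/0.1681 ≈ 398.4145.
m = ceil(398.4145) = 399.

399


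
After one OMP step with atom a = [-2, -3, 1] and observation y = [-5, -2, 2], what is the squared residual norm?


a^T a = 14.
a^T y = 18.
coeff = 18/14 = 9/7.
||r||^2 = 69/7.

69/7


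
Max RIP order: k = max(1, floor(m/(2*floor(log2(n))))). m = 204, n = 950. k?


floor(log2(950)) = 9.
2*9 = 18.
m/(2*floor(log2(n))) = 204/18 ≈ 11.3333.
floor = 11.
k = max(1, 11) = 11.

11


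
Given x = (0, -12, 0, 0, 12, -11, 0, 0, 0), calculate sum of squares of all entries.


Non-zero entries: [(1, -12), (4, 12), (5, -11)]
Squares: [144, 144, 121]
||x||_2^2 = sum = 409.

409


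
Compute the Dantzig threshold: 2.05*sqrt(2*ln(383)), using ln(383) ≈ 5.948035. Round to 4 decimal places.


ln(383) ≈ 5.948035.
2*ln(n) ≈ 11.89607.
sqrt(2*ln(n)) ≈ sqrt(11.89607) ≈ 3.449068.
threshold ≈ 2.05*3.449068 = 7.0705894 ≈ 7.0706.

7.0706


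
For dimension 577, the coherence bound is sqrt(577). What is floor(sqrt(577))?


24^2 = 576 <= 577 < 625 = 25^2, so 24 <= sqrt(577) < 25.
floor(sqrt(577)) = 24.

24


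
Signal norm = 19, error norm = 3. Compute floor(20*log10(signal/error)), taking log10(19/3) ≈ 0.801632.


||x||/||e|| = 19/3.
log10(19/3) ≈ 0.801632.
20*log10(||x||/||e||) ≈ 20*0.801632 = 16.03264.
floor(16.03264) = 16.

16


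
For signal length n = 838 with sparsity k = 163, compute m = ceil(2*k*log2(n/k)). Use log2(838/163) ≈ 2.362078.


log2(n/k) = log2(838/163) ≈ 2.362078.
2*k*log2(n/k) ≈ 2*163*2.362078 = 770.037428.
m = ceil(770.037428) = 771.

771


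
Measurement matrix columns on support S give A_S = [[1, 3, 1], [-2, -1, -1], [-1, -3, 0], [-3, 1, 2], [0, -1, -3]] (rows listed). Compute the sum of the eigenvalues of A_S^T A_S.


Sum of eigenvalues of A_S^T A_S = trace(A_S^T A_S) = sum of squared column norms of A_S.
A_S^T A_S diagonal: [15, 21, 15].
trace = 15 + 21 + 15 = 51.

51


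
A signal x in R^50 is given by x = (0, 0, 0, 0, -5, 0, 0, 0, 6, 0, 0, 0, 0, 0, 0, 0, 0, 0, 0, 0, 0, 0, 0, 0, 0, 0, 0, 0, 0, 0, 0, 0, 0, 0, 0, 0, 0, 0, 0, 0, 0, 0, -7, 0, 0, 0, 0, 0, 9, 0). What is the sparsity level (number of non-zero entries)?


Non-zero positions: [4, 8, 42, 48].
Sparsity = 4.

4


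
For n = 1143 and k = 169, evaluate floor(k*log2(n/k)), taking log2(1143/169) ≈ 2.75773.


log2(n/k) = log2(1143/169) ≈ 2.75773.
k*log2(n/k) ≈ 169*2.75773 = 466.05637.
floor(466.05637) = 466.

466


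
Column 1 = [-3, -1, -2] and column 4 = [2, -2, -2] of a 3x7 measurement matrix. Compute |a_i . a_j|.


Inner product: -3*2 + -1*-2 + -2*-2
Products: [-6, 2, 4]
Sum = 0.
|dot| = 0.

0


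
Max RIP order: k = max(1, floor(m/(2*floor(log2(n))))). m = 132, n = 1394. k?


floor(log2(1394)) = 10.
2*10 = 20.
m/(2*floor(log2(n))) = 132/20 ≈ 6.6.
floor = 6.
k = max(1, 6) = 6.

6


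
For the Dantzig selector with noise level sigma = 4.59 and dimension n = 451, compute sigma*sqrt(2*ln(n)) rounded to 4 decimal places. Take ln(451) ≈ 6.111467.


ln(451) ≈ 6.111467.
2*ln(n) ≈ 12.222934.
sqrt(2*ln(n)) ≈ sqrt(12.222934) ≈ 3.496131.
threshold ≈ 4.59*3.496131 = 16.04724129 ≈ 16.0472.

16.0472


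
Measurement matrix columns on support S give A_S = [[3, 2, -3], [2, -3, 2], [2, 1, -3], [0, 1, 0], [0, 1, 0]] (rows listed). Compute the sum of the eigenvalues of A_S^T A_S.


Sum of eigenvalues of A_S^T A_S = trace(A_S^T A_S) = sum of squared column norms of A_S.
A_S^T A_S diagonal: [17, 16, 22].
trace = 17 + 16 + 22 = 55.

55


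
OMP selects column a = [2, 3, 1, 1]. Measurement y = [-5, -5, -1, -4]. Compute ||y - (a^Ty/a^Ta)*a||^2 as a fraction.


a^T a = 15.
a^T y = -30.
coeff = -30/15 = -2.
||r||^2 = 7.

7


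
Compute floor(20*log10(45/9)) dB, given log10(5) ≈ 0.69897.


||x||/||e|| = 45/9 = 5.
log10(5) ≈ 0.69897.
20*log10(||x||/||e||) ≈ 20*0.69897 = 13.9794.
floor(13.9794) = 13.

13


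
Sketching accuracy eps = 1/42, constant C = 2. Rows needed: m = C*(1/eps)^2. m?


1/eps = 42.
(1/eps)^2 = 1764.
m = 2*1764 = 3528.

3528


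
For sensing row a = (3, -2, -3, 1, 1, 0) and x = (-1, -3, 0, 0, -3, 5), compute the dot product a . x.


Non-zero terms: ['3*-1', '-2*-3', '1*-3', '0*5']
Products: [-3, 6, -3, 0]
y = sum = 0.

0


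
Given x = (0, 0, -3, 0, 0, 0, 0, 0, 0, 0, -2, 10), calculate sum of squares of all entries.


Non-zero entries: [(2, -3), (10, -2), (11, 10)]
Squares: [9, 4, 100]
||x||_2^2 = sum = 113.

113


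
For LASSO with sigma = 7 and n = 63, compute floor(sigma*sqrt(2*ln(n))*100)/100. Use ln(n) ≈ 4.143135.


ln(63) ≈ 4.143135.
2*ln(n) ≈ 8.28627.
sqrt(2*ln(n)) ≈ sqrt(8.28627) ≈ 2.878588.
lambda ≈ 7*2.878588 = 20.150116.
floor(lambda*100)/100 = 20.15.

20.15


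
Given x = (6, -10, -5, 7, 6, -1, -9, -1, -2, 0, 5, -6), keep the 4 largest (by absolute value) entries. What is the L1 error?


Sorted |x_i| descending: [10, 9, 7, 6, 6, 6, 5, 5, 2, 1, 1, 0]
Keep top 4: [10, 9, 7, 6]
Tail entries: [6, 6, 5, 5, 2, 1, 1, 0]
L1 error = sum of tail = 26.

26


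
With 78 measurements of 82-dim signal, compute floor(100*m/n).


100*m/n = 100*78/82 ≈ 95.122.
floor = 95.

95


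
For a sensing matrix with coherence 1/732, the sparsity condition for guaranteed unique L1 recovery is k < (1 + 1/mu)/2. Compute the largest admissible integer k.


1/mu = 732.
1 + 1/mu = 733.
(1 + 1/mu)/2 = 366.5 is not an integer, so k_max = floor(366.5) = 366.

366


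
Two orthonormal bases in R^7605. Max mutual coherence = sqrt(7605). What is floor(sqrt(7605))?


87^2 = 7569 <= 7605 < 7744 = 88^2, so 87 <= sqrt(7605) < 88.
floor(sqrt(7605)) = 87.

87


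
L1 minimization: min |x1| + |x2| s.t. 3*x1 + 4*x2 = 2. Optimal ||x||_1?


Axis intercepts:
  x1 = 2/3, x2 = 0: L1 = 2/3
  x1 = 0, x2 = 1/2: L1 = 1/2
x* = (0, 1/2)
||x*||_1 = 1/2.

1/2


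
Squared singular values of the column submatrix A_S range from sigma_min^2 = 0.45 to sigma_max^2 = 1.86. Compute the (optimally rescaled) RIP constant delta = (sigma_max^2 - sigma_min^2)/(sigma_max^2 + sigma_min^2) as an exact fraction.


lambda_max - lambda_min = 1.86 - 0.45 = 1.41.
lambda_max + lambda_min = 1.86 + 0.45 = 2.31.
delta = 1.41/2.31 = 141/231 = 47/77.

47/77


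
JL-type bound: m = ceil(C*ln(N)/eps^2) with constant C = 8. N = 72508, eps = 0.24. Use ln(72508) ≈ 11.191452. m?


ln(72508) ≈ 11.191452.
eps^2 = 0.24^2 = 0.0576.
C*ln(N)/eps^2 ≈ 8*11.191452/0.0576 ≈ 1554.3683.
m = ceil(1554.3683) = 1555.

1555


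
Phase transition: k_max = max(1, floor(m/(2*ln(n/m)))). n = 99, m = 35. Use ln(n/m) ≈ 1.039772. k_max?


n/m = 99/35.
ln(n/m) ≈ 1.039772.
2*ln(n/m) ≈ 2.079544.
m/(2*ln(n/m)) ≈ 35/2.079544 ≈ 16.8306.
floor = 16.
k_max = max(1, 16) = 16.

16


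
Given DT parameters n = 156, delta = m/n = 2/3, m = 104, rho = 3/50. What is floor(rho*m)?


m = 2/3*156 = 104.
rho = 3/50.
rho*m = 3/50*104 = 6.24.
k = floor(6.24) = 6.

6


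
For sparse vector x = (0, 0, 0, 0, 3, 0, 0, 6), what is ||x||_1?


Non-zero entries: [(4, 3), (7, 6)]
Absolute values: [3, 6]
||x||_1 = sum = 9.

9


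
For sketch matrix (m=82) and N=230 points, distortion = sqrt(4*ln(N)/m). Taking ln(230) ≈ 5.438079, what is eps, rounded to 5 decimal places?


ln(230) ≈ 5.438079.
4*ln(N)/m ≈ 4*5.438079/82 ≈ 0.26527215.
eps = sqrt(0.26527215) ≈ 0.5150458 ≈ 0.51505.

0.51505


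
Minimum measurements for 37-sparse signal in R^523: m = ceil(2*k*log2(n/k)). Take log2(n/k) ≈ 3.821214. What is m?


log2(n/k) = log2(523/37) ≈ 3.821214.
2*k*log2(n/k) ≈ 2*37*3.821214 = 282.769836.
m = ceil(282.769836) = 283.

283


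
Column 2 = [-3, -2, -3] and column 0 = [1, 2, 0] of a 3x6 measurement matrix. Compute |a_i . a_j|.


Inner product: -3*1 + -2*2 + -3*0
Products: [-3, -4, 0]
Sum = -7.
|dot| = 7.

7


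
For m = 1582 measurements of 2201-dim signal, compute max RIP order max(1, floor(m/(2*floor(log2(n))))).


floor(log2(2201)) = 11.
2*11 = 22.
m/(2*floor(log2(n))) = 1582/22 ≈ 71.9091.
floor = 71.
k = max(1, 71) = 71.

71


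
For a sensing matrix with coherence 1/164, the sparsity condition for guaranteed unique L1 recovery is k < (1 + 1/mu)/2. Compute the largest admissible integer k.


1/mu = 164.
1 + 1/mu = 165.
(1 + 1/mu)/2 = 82.5 is not an integer, so k_max = floor(82.5) = 82.

82


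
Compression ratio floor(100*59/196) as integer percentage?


100*m/n = 100*59/196 ≈ 30.102.
floor = 30.

30


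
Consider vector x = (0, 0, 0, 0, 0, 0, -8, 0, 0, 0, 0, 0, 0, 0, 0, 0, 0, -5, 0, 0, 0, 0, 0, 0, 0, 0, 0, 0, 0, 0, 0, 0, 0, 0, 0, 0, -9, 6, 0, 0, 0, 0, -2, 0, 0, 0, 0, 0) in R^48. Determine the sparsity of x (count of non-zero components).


Non-zero positions: [6, 17, 36, 37, 42].
Sparsity = 5.

5


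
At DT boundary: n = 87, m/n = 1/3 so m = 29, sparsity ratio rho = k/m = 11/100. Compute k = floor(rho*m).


m = 1/3*87 = 29.
rho = 11/100.
rho*m = 11/100*29 = 3.19.
k = floor(3.19) = 3.

3


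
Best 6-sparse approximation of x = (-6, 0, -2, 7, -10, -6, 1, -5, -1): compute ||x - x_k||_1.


Sorted |x_i| descending: [10, 7, 6, 6, 5, 2, 1, 1, 0]
Keep top 6: [10, 7, 6, 6, 5, 2]
Tail entries: [1, 1, 0]
L1 error = sum of tail = 2.

2


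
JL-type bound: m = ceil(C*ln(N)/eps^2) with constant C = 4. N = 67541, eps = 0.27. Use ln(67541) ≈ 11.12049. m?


ln(67541) ≈ 11.12049.
eps^2 = 0.27^2 = 0.0729.
C*ln(N)/eps^2 ≈ 4*11.12049/0.0729 ≈ 610.1778.
m = ceil(610.1778) = 611.

611


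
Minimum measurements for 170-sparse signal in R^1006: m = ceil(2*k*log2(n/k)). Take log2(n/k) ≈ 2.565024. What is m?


log2(n/k) = log2(1006/170) ≈ 2.565024.
2*k*log2(n/k) ≈ 2*170*2.565024 = 872.10816.
m = ceil(872.10816) = 873.

873


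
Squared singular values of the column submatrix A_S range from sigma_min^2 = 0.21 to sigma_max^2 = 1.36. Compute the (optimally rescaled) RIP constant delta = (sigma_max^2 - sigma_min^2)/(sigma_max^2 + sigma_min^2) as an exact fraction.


lambda_max - lambda_min = 1.36 - 0.21 = 1.15.
lambda_max + lambda_min = 1.36 + 0.21 = 1.57.
delta = 1.15/1.57 = 115/157.

115/157


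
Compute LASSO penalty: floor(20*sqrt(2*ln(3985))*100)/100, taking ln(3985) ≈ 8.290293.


ln(3985) ≈ 8.290293.
2*ln(n) ≈ 16.580586.
sqrt(2*ln(n)) ≈ sqrt(16.580586) ≈ 4.071927.
lambda ≈ 20*4.071927 = 81.43854.
floor(lambda*100)/100 = 81.43.

81.43


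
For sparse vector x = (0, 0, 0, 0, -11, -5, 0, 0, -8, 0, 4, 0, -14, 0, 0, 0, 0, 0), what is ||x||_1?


Non-zero entries: [(4, -11), (5, -5), (8, -8), (10, 4), (12, -14)]
Absolute values: [11, 5, 8, 4, 14]
||x||_1 = sum = 42.

42


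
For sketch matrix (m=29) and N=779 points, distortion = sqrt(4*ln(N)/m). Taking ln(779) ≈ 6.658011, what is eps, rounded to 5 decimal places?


ln(779) ≈ 6.658011.
4*ln(N)/m ≈ 4*6.658011/29 ≈ 0.91834634.
eps = sqrt(0.91834634) ≈ 0.9583039 ≈ 0.95830.

0.95830


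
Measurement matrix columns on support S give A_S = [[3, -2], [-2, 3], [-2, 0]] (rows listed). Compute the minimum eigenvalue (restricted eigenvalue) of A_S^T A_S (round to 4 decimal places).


A_S^T A_S = [[17, -12], [-12, 13]].
trace = 30.
det = 77.
disc = trace^2 - 4*det = 900 - 4*77 = 592.
sqrt(592) ≈ 24.331050.
lam_min = (30 - sqrt(592))/2 ≈ (30 - 24.331050)/2 = 2.834475 ≈ 2.8345.

2.8345


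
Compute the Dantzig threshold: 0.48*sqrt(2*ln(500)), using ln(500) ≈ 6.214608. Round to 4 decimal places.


ln(500) ≈ 6.214608.
2*ln(n) ≈ 12.429216.
sqrt(2*ln(n)) ≈ sqrt(12.429216) ≈ 3.525509.
threshold ≈ 0.48*3.525509 = 1.69224432 ≈ 1.6922.

1.6922


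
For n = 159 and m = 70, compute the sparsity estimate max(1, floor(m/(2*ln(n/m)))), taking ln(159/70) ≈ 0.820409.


n/m = 159/70.
ln(n/m) ≈ 0.820409.
2*ln(n/m) ≈ 1.640818.
m/(2*ln(n/m)) ≈ 70/1.640818 ≈ 42.6616.
floor = 42.
k_max = max(1, 42) = 42.

42


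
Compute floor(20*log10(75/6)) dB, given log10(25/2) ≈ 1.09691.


||x||/||e|| = 75/6 = 25/2.
log10(25/2) ≈ 1.09691.
20*log10(||x||/||e||) ≈ 20*1.09691 = 21.9382.
floor(21.9382) = 21.

21


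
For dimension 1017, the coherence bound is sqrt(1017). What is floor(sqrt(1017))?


31^2 = 961 <= 1017 < 1024 = 32^2, so 31 <= sqrt(1017) < 32.
floor(sqrt(1017)) = 31.

31


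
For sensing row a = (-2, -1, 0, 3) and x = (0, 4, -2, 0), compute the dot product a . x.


Non-zero terms: ['-1*4', '0*-2']
Products: [-4, 0]
y = sum = -4.

-4


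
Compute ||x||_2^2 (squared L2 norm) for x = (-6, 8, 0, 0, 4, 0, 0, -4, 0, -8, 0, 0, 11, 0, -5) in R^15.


Non-zero entries: [(0, -6), (1, 8), (4, 4), (7, -4), (9, -8), (12, 11), (14, -5)]
Squares: [36, 64, 16, 16, 64, 121, 25]
||x||_2^2 = sum = 342.

342


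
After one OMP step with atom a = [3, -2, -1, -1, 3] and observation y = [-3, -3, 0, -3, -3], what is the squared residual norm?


a^T a = 24.
a^T y = -9.
coeff = -9/24 = -3/8.
||r||^2 = 261/8.

261/8


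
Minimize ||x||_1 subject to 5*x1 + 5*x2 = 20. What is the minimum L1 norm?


Axis intercepts:
  x1 = 4, x2 = 0: L1 = 4
  x1 = 0, x2 = 4: L1 = 4
x* = (4, 0)
||x*||_1 = 4.

4


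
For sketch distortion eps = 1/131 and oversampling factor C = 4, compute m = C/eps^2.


1/eps = 131.
(1/eps)^2 = 17161.
m = 4*17161 = 68644.

68644


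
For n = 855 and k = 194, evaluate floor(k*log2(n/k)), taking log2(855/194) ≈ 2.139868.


log2(n/k) = log2(855/194) ≈ 2.139868.
k*log2(n/k) ≈ 194*2.139868 = 415.134392.
floor(415.134392) = 415.

415


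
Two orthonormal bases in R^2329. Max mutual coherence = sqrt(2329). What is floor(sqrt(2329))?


48^2 = 2304 <= 2329 < 2401 = 49^2, so 48 <= sqrt(2329) < 49.
floor(sqrt(2329)) = 48.

48


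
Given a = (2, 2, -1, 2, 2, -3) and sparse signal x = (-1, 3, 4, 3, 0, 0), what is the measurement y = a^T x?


Non-zero terms: ['2*-1', '2*3', '-1*4', '2*3']
Products: [-2, 6, -4, 6]
y = sum = 6.

6


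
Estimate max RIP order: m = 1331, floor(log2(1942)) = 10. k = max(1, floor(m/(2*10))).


floor(log2(1942)) = 10.
2*10 = 20.
m/(2*floor(log2(n))) = 1331/20 ≈ 66.55.
floor = 66.
k = max(1, 66) = 66.

66


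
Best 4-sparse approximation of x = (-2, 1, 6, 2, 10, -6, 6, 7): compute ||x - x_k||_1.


Sorted |x_i| descending: [10, 7, 6, 6, 6, 2, 2, 1]
Keep top 4: [10, 7, 6, 6]
Tail entries: [6, 2, 2, 1]
L1 error = sum of tail = 11.

11


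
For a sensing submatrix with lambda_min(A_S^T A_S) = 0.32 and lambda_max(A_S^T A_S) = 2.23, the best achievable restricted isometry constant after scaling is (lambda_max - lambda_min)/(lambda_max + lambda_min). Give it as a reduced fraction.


lambda_max - lambda_min = 2.23 - 0.32 = 1.91.
lambda_max + lambda_min = 2.23 + 0.32 = 2.55.
delta = 1.91/2.55 = 191/255.

191/255


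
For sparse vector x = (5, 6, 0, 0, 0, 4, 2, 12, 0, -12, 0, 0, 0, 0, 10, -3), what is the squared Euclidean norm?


Non-zero entries: [(0, 5), (1, 6), (5, 4), (6, 2), (7, 12), (9, -12), (14, 10), (15, -3)]
Squares: [25, 36, 16, 4, 144, 144, 100, 9]
||x||_2^2 = sum = 478.

478


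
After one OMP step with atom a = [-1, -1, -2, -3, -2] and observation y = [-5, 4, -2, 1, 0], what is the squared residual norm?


a^T a = 19.
a^T y = 2.
coeff = 2/19 = 2/19.
||r||^2 = 870/19.

870/19


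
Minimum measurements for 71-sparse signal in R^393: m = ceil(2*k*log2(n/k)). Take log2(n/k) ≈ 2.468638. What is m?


log2(n/k) = log2(393/71) ≈ 2.468638.
2*k*log2(n/k) ≈ 2*71*2.468638 = 350.546596.
m = ceil(350.546596) = 351.

351


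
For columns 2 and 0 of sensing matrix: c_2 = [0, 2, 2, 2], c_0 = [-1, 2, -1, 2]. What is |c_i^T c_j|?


Inner product: 0*-1 + 2*2 + 2*-1 + 2*2
Products: [0, 4, -2, 4]
Sum = 6.
|dot| = 6.

6


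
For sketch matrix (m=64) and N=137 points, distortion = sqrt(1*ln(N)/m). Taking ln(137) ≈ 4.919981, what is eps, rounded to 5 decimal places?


ln(137) ≈ 4.919981.
1*ln(N)/m ≈ 1*4.919981/64 ≈ 0.0768747.
eps = sqrt(0.0768747) ≈ 0.2772629 ≈ 0.27726.

0.27726


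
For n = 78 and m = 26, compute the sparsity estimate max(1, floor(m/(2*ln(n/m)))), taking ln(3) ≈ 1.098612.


n/m = 78/26 = 3.
ln(n/m) ≈ 1.098612.
2*ln(n/m) ≈ 2.197224.
m/(2*ln(n/m)) ≈ 26/2.197224 ≈ 11.8331.
floor = 11.
k_max = max(1, 11) = 11.

11


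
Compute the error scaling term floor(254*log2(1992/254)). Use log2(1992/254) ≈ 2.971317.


log2(n/k) = log2(1992/254) ≈ 2.971317.
k*log2(n/k) ≈ 254*2.971317 = 754.714518.
floor(754.714518) = 754.

754


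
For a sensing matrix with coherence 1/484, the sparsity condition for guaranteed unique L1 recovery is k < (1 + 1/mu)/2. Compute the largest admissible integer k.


1/mu = 484.
1 + 1/mu = 485.
(1 + 1/mu)/2 = 242.5 is not an integer, so k_max = floor(242.5) = 242.

242


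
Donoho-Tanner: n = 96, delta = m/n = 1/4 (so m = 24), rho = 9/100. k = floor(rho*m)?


m = 1/4*96 = 24.
rho = 9/100.
rho*m = 9/100*24 = 2.16.
k = floor(2.16) = 2.

2


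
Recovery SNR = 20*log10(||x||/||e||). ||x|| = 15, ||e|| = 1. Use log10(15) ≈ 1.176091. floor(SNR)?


||x||/||e|| = 15/1 = 15.
log10(15) ≈ 1.176091.
20*log10(||x||/||e||) ≈ 20*1.176091 = 23.52182.
floor(23.52182) = 23.

23


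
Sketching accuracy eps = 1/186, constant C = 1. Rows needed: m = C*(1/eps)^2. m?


1/eps = 186.
(1/eps)^2 = 34596.
m = 1*34596 = 34596.

34596


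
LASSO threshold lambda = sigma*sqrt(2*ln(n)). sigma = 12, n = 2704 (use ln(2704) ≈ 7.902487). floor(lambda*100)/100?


ln(2704) ≈ 7.902487.
2*ln(n) ≈ 15.804974.
sqrt(2*ln(n)) ≈ sqrt(15.804974) ≈ 3.975547.
lambda ≈ 12*3.975547 = 47.706564.
floor(lambda*100)/100 = 47.70.

47.70


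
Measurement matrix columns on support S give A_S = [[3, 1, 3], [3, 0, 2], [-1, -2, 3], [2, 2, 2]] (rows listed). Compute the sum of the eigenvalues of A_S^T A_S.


Sum of eigenvalues of A_S^T A_S = trace(A_S^T A_S) = sum of squared column norms of A_S.
A_S^T A_S diagonal: [23, 9, 26].
trace = 23 + 9 + 26 = 58.

58


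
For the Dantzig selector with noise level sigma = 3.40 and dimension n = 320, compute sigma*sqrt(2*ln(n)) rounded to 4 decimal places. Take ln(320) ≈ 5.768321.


ln(320) ≈ 5.768321.
2*ln(n) ≈ 11.536642.
sqrt(2*ln(n)) ≈ sqrt(11.536642) ≈ 3.396563.
threshold ≈ 3.40*3.396563 = 11.5483142 ≈ 11.5483.

11.5483


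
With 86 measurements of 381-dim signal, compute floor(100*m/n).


100*m/n = 100*86/381 ≈ 22.5722.
floor = 22.

22


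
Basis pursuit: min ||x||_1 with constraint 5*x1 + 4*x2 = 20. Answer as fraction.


Axis intercepts:
  x1 = 4, x2 = 0: L1 = 4
  x1 = 0, x2 = 5: L1 = 5
x* = (4, 0)
||x*||_1 = 4.

4


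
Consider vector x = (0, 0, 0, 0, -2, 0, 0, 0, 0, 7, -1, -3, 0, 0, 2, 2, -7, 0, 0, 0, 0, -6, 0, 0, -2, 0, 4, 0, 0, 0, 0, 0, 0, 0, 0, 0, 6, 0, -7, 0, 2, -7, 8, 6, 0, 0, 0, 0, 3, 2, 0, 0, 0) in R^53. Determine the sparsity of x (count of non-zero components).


Non-zero positions: [4, 9, 10, 11, 14, 15, 16, 21, 24, 26, 36, 38, 40, 41, 42, 43, 48, 49].
Sparsity = 18.

18


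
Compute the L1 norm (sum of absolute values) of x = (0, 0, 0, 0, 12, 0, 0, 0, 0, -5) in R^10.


Non-zero entries: [(4, 12), (9, -5)]
Absolute values: [12, 5]
||x||_1 = sum = 17.

17


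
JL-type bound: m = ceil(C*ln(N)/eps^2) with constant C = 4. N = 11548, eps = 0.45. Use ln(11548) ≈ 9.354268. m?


ln(11548) ≈ 9.354268.
eps^2 = 0.45^2 = 0.2025.
C*ln(N)/eps^2 ≈ 4*9.354268/0.2025 ≈ 184.7757.
m = ceil(184.7757) = 185.

185


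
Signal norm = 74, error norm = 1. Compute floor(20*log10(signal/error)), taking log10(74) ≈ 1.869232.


||x||/||e|| = 74/1 = 74.
log10(74) ≈ 1.869232.
20*log10(||x||/||e||) ≈ 20*1.869232 = 37.38464.
floor(37.38464) = 37.

37


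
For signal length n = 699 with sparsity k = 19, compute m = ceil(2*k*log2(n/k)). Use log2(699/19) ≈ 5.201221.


log2(n/k) = log2(699/19) ≈ 5.201221.
2*k*log2(n/k) ≈ 2*19*5.201221 = 197.646398.
m = ceil(197.646398) = 198.

198


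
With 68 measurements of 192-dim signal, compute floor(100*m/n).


100*m/n = 100*68/192 ≈ 35.4167.
floor = 35.

35


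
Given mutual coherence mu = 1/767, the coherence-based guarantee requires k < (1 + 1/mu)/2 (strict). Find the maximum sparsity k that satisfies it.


1/mu = 767.
1 + 1/mu = 768.
(1 + 1/mu)/2 = 384 is an integer and the inequality is strict, so k_max = 384 - 1 = 383.

383


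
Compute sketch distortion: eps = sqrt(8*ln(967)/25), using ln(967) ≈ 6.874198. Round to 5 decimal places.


ln(967) ≈ 6.874198.
8*ln(N)/m ≈ 8*6.874198/25 ≈ 2.19974336.
eps = sqrt(2.19974336) ≈ 1.4831532 ≈ 1.48315.

1.48315


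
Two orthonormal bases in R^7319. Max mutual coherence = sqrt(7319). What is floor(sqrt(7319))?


85^2 = 7225 <= 7319 < 7396 = 86^2, so 85 <= sqrt(7319) < 86.
floor(sqrt(7319)) = 85.

85


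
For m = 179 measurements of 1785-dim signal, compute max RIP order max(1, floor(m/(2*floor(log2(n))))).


floor(log2(1785)) = 10.
2*10 = 20.
m/(2*floor(log2(n))) = 179/20 ≈ 8.95.
floor = 8.
k = max(1, 8) = 8.

8


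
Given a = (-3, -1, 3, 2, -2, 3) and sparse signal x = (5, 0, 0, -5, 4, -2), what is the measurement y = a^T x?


Non-zero terms: ['-3*5', '2*-5', '-2*4', '3*-2']
Products: [-15, -10, -8, -6]
y = sum = -39.

-39


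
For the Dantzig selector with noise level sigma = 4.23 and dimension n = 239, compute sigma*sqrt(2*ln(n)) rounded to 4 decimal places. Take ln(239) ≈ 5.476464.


ln(239) ≈ 5.476464.
2*ln(n) ≈ 10.952928.
sqrt(2*ln(n)) ≈ sqrt(10.952928) ≈ 3.309521.
threshold ≈ 4.23*3.309521 = 13.99927383 ≈ 13.9993.

13.9993


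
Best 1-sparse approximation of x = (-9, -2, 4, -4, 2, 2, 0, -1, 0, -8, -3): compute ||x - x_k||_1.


Sorted |x_i| descending: [9, 8, 4, 4, 3, 2, 2, 2, 1, 0, 0]
Keep top 1: [9]
Tail entries: [8, 4, 4, 3, 2, 2, 2, 1, 0, 0]
L1 error = sum of tail = 26.

26


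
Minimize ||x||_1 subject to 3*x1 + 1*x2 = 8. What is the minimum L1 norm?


Axis intercepts:
  x1 = 8/3, x2 = 0: L1 = 8/3
  x1 = 0, x2 = 8: L1 = 8
x* = (8/3, 0)
||x*||_1 = 8/3.

8/3


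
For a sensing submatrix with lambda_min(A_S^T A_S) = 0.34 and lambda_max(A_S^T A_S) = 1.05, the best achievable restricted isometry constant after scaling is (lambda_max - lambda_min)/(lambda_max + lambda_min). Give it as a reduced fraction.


lambda_max - lambda_min = 1.05 - 0.34 = 0.71.
lambda_max + lambda_min = 1.05 + 0.34 = 1.39.
delta = 0.71/1.39 = 71/139.

71/139


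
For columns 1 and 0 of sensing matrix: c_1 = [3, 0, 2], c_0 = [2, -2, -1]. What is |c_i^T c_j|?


Inner product: 3*2 + 0*-2 + 2*-1
Products: [6, 0, -2]
Sum = 4.
|dot| = 4.

4


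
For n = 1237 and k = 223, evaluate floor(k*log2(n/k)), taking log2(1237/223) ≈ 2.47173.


log2(n/k) = log2(1237/223) ≈ 2.47173.
k*log2(n/k) ≈ 223*2.47173 = 551.19579.
floor(551.19579) = 551.

551


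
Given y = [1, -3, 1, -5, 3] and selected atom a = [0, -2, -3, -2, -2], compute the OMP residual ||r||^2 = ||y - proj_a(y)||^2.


a^T a = 21.
a^T y = 7.
coeff = 7/21 = 1/3.
||r||^2 = 128/3.

128/3


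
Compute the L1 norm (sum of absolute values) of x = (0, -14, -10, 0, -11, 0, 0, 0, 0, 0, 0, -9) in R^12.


Non-zero entries: [(1, -14), (2, -10), (4, -11), (11, -9)]
Absolute values: [14, 10, 11, 9]
||x||_1 = sum = 44.

44


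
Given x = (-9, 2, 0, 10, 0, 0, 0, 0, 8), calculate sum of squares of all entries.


Non-zero entries: [(0, -9), (1, 2), (3, 10), (8, 8)]
Squares: [81, 4, 100, 64]
||x||_2^2 = sum = 249.

249


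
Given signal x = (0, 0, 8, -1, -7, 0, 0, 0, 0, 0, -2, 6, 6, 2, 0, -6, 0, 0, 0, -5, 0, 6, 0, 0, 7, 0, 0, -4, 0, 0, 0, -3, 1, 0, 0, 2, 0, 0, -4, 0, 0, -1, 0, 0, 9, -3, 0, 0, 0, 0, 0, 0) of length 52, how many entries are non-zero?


Non-zero positions: [2, 3, 4, 10, 11, 12, 13, 15, 19, 21, 24, 27, 31, 32, 35, 38, 41, 44, 45].
Sparsity = 19.

19


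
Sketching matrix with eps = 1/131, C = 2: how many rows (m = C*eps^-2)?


1/eps = 131.
(1/eps)^2 = 17161.
m = 2*17161 = 34322.

34322


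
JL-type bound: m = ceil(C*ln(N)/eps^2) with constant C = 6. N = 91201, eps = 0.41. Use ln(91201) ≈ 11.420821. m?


ln(91201) ≈ 11.420821.
eps^2 = 0.41^2 = 0.1681.
C*ln(N)/eps^2 ≈ 6*11.420821/0.1681 ≈ 407.6438.
m = ceil(407.6438) = 408.

408


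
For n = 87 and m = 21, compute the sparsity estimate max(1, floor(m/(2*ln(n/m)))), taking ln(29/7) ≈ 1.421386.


n/m = 87/21 = 29/7.
ln(n/m) ≈ 1.421386.
2*ln(n/m) ≈ 2.842772.
m/(2*ln(n/m)) ≈ 21/2.842772 ≈ 7.3872.
floor = 7.
k_max = max(1, 7) = 7.

7


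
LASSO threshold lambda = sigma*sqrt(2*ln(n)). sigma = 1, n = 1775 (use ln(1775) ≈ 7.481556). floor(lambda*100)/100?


ln(1775) ≈ 7.481556.
2*ln(n) ≈ 14.963112.
sqrt(2*ln(n)) ≈ sqrt(14.963112) ≈ 3.868218.
lambda ≈ 1*3.868218 = 3.868218.
floor(lambda*100)/100 = 3.86.

3.86


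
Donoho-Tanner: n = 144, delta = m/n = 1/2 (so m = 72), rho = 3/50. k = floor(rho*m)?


m = 1/2*144 = 72.
rho = 3/50.
rho*m = 3/50*72 = 4.32.
k = floor(4.32) = 4.

4


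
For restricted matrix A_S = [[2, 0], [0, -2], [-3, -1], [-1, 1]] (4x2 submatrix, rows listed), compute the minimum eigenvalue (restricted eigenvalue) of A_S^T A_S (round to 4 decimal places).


A_S^T A_S = [[14, 2], [2, 6]].
trace = 20.
det = 80.
disc = trace^2 - 4*det = 400 - 4*80 = 80.
sqrt(80) ≈ 8.944272.
lam_min = (20 - sqrt(80))/2 ≈ (20 - 8.944272)/2 = 5.527864 ≈ 5.5279.

5.5279


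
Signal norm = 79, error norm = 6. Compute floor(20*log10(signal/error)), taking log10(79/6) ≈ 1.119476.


||x||/||e|| = 79/6.
log10(79/6) ≈ 1.119476.
20*log10(||x||/||e||) ≈ 20*1.119476 = 22.38952.
floor(22.38952) = 22.

22


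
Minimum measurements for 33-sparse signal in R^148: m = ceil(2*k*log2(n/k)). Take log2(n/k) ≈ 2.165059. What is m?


log2(n/k) = log2(148/33) ≈ 2.165059.
2*k*log2(n/k) ≈ 2*33*2.165059 = 142.893894.
m = ceil(142.893894) = 143.

143


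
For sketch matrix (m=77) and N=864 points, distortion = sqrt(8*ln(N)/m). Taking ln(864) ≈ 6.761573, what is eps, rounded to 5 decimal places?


ln(864) ≈ 6.761573.
8*ln(N)/m ≈ 8*6.761573/77 ≈ 0.70250109.
eps = sqrt(0.70250109) ≈ 0.8381534 ≈ 0.83815.

0.83815


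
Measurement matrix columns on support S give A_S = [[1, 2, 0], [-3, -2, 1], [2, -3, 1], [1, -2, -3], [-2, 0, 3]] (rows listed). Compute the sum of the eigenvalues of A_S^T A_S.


Sum of eigenvalues of A_S^T A_S = trace(A_S^T A_S) = sum of squared column norms of A_S.
A_S^T A_S diagonal: [19, 21, 20].
trace = 19 + 21 + 20 = 60.

60


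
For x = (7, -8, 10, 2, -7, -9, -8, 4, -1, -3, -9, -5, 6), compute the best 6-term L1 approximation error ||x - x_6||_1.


Sorted |x_i| descending: [10, 9, 9, 8, 8, 7, 7, 6, 5, 4, 3, 2, 1]
Keep top 6: [10, 9, 9, 8, 8, 7]
Tail entries: [7, 6, 5, 4, 3, 2, 1]
L1 error = sum of tail = 28.

28


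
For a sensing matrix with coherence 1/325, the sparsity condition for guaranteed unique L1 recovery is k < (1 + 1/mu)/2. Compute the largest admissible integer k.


1/mu = 325.
1 + 1/mu = 326.
(1 + 1/mu)/2 = 163 is an integer and the inequality is strict, so k_max = 163 - 1 = 162.

162


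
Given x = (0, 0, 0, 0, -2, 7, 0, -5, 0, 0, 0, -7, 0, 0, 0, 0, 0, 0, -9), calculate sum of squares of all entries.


Non-zero entries: [(4, -2), (5, 7), (7, -5), (11, -7), (18, -9)]
Squares: [4, 49, 25, 49, 81]
||x||_2^2 = sum = 208.

208


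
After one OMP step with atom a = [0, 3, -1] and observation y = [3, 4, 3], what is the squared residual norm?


a^T a = 10.
a^T y = 9.
coeff = 9/10 = 9/10.
||r||^2 = 259/10.

259/10


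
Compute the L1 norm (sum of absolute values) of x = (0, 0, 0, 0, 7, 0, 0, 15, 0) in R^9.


Non-zero entries: [(4, 7), (7, 15)]
Absolute values: [7, 15]
||x||_1 = sum = 22.

22


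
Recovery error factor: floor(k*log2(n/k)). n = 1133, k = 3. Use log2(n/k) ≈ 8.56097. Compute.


log2(n/k) = log2(1133/3) ≈ 8.56097.
k*log2(n/k) ≈ 3*8.56097 = 25.68291.
floor(25.68291) = 25.

25


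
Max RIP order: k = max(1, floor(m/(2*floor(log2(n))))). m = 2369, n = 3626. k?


floor(log2(3626)) = 11.
2*11 = 22.
m/(2*floor(log2(n))) = 2369/22 ≈ 107.6818.
floor = 107.
k = max(1, 107) = 107.

107


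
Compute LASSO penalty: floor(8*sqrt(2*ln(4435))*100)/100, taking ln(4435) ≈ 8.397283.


ln(4435) ≈ 8.397283.
2*ln(n) ≈ 16.794566.
sqrt(2*ln(n)) ≈ sqrt(16.794566) ≈ 4.098117.
lambda ≈ 8*4.098117 = 32.784936.
floor(lambda*100)/100 = 32.78.

32.78


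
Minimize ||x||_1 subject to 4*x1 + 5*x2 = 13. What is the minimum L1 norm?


Axis intercepts:
  x1 = 13/4, x2 = 0: L1 = 13/4
  x1 = 0, x2 = 13/5: L1 = 13/5
x* = (0, 13/5)
||x*||_1 = 13/5.

13/5


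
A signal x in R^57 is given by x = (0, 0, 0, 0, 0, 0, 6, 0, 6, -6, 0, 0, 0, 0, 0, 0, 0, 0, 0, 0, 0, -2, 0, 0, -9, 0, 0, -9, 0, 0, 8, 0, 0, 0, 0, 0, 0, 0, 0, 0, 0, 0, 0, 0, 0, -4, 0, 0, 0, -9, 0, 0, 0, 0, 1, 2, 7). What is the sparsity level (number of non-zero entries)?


Non-zero positions: [6, 8, 9, 21, 24, 27, 30, 45, 49, 54, 55, 56].
Sparsity = 12.

12


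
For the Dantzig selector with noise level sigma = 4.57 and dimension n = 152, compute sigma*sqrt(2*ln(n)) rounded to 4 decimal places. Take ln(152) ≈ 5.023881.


ln(152) ≈ 5.023881.
2*ln(n) ≈ 10.047762.
sqrt(2*ln(n)) ≈ sqrt(10.047762) ≈ 3.16982.
threshold ≈ 4.57*3.16982 = 14.4860774 ≈ 14.4861.

14.4861


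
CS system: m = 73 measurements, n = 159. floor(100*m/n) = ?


100*m/n = 100*73/159 ≈ 45.9119.
floor = 45.

45


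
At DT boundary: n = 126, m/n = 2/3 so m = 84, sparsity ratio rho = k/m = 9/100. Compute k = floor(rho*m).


m = 2/3*126 = 84.
rho = 9/100.
rho*m = 9/100*84 = 7.56.
k = floor(7.56) = 7.

7


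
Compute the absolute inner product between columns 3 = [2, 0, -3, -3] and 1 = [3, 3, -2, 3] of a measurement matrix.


Inner product: 2*3 + 0*3 + -3*-2 + -3*3
Products: [6, 0, 6, -9]
Sum = 3.
|dot| = 3.

3


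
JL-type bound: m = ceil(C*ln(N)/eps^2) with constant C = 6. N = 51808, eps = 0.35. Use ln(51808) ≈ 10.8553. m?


ln(51808) ≈ 10.8553.
eps^2 = 0.35^2 = 0.1225.
C*ln(N)/eps^2 ≈ 6*10.8553/0.1225 ≈ 531.6882.
m = ceil(531.6882) = 532.

532
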